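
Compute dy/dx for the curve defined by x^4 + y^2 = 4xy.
Take d/dx of both sides. Since y is implicitly a function of x, the chain rule attaches a y' = dy/dx factor whenever we differentiate through y.

Set F(x, y) = (left side) − (right side), so the curve is F = 0. Differentiating each term of F:
  d/dx[x^4] = 4x^3
  d/dx[-4xy] = -4x·y' - 4y
  d/dx[y^2] = 2y·y'

Collecting, the y'-free part is the partial derivative in x and the y' coefficient is the partial derivative in y:
  ∂F/∂x = 4x^3 - 4y
  ∂F/∂y = -4x + 2y

so d/dx[F(x, y(x))] = ∂F/∂x + (∂F/∂y)·y' = 0. Rearranging,
  dy/dx = -(∂F/∂x)/(∂F/∂y) = -(4x^3 - 4y)/(-4x + 2y) = 2(x^3 - y)/(2x - y)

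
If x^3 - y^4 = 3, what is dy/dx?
Apply d/dx to both sides, remembering that y depends on x. Each occurrence of y therefore brings in a y' = dy/dx via the chain rule.

With F(x, y) equal to the left-hand side minus the right, differentiate F term by term:
  d/dx[x^3] = 3x^2
  d/dx[-y^4] = -4y^3·y'
  d/dx[-3] = 0
Adding these up, d/dx[F] = 0 becomes
  (3x^2) + (-4y^3)·y' = 0,
so isolating y',
  dy/dx = -(3x^2)/(-4y^3) = 3x^2/(4y^3)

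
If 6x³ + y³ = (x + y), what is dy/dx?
Differentiate the relation implicitly: treat y = y(x) and apply the chain rule, so every y-derivative picks up a y' = dy/dx factor.

With everything moved to the left-hand side, differentiate term by term:
  d/dx[6x^3] = 18x^2
  d/dx[-x] = -1
  d/dx[y^3] = 3y^2·y'
  d/dx[-y] = -y'

Separating the contributions that come from x directly and those that come through y:
  without y':      18x^2 - 1
  multiplying y':  3y^2 - 1

so (18x^2 - 1) + (3y^2 - 1)·y' = 0, and therefore
  dy/dx = -(18x^2 - 1)/(3y^2 - 1) = (1 - 18x^2)/(3y^2 - 1)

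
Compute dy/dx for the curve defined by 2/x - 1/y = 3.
Take d/dx of both sides. Since y is implicitly a function of x, the chain rule attaches a y' = dy/dx factor whenever we differentiate through y.

Set F(x, y) = (left side) − (right side), so the curve is F = 0. Differentiating each term of F:
  d/dx[-1/y] = y'/y^2
  d/dx[2/x] = -2/x^2
  d/dx[-3] = 0

Collecting, the y'-free part is the partial derivative in x and the y' coefficient is the partial derivative in y:
  ∂F/∂x = -2/x^2
  ∂F/∂y = y^(-2)

so d/dx[F(x, y(x))] = ∂F/∂x + (∂F/∂y)·y' = 0. Rearranging,
  dy/dx = -(∂F/∂x)/(∂F/∂y) = -(-2/x^2)/(y^(-2)) = 2y^2/x^2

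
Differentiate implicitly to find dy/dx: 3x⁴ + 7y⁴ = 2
Take d/dx of both sides. Since y is implicitly a function of x, the chain rule attaches a y' = dy/dx factor whenever we differentiate through y.

Set F(x, y) = (left side) − (right side), so the curve is F = 0. Differentiating each term of F:
  d/dx[3x^4] = 12x^3
  d/dx[7y^4] = 28y^3·y'
  d/dx[-2] = 0

Collecting, the y'-free part is the partial derivative in x and the y' coefficient is the partial derivative in y:
  ∂F/∂x = 12x^3
  ∂F/∂y = 28y^3

so d/dx[F(x, y(x))] = ∂F/∂x + (∂F/∂y)·y' = 0. Rearranging,
  dy/dx = -(∂F/∂x)/(∂F/∂y) = -(12x^3)/(28y^3) = -3x^3/(7y^3)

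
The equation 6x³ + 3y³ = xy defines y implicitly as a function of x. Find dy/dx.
Take d/dx of both sides. Since y is implicitly a function of x, the chain rule attaches a y' = dy/dx factor whenever we differentiate through y.

Set F(x, y) = (left side) − (right side), so the curve is F = 0. Differentiating each term of F:
  d/dx[6x^3] = 18x^2
  d/dx[-xy] = -x·y' - y
  d/dx[3y^3] = 9y^2·y'

Collecting, the y'-free part is the partial derivative in x and the y' coefficient is the partial derivative in y:
  ∂F/∂x = 18x^2 - y
  ∂F/∂y = -x + 9y^2

so d/dx[F(x, y(x))] = ∂F/∂x + (∂F/∂y)·y' = 0. Rearranging,
  dy/dx = -(∂F/∂x)/(∂F/∂y) = -(18x^2 - y)/(-x + 9y^2) = (18x^2 - y)/(x - 9y^2)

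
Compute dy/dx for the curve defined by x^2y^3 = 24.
Apply d/dx to both sides, remembering that y depends on x. Each occurrence of y therefore brings in a y' = dy/dx via the chain rule.

With F(x, y) equal to the left-hand side minus the right, differentiate F term by term:
  d/dx[x^2y^3] = 3x^2y^2·y' + 2xy^3
  d/dx[-24] = 0
Adding these up, d/dx[F] = 0 becomes
  (2xy^3) + (3x^2y^2)·y' = 0,
so isolating y',
  dy/dx = -(2xy^3)/(3x^2y^2) = -2y/(3x)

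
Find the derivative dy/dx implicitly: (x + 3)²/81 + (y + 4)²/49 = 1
Differentiate the relation implicitly: treat y = y(x) and apply the chain rule, so every y-derivative picks up a y' = dy/dx factor.

With everything moved to the left-hand side, differentiate term by term:
  d/dx[(x + 3)^2/81] = 2x/81 + 2/27
  d/dx[(y + 4)^2/49] = 2·y'(y + 4)/49
  d/dx[-1] = 0

Separating the contributions that come from x directly and those that come through y:
  without y':      2x/81 + 2/27
  multiplying y':  2y/49 + 8/49

so (2x/81 + 2/27) + (2y/49 + 8/49)·y' = 0, and therefore
  dy/dx = -(2x/81 + 2/27)/(2y/49 + 8/49)
        = -(2(x + 3)/81)/(2(y + 4)/49) = 49(-x - 3)/(81(y + 4))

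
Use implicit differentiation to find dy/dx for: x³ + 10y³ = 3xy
Differentiate the relation implicitly: treat y = y(x) and apply the chain rule, so every y-derivative picks up a y' = dy/dx factor.

With everything moved to the left-hand side, differentiate term by term:
  d/dx[x^3] = 3x^2
  d/dx[-3xy] = -3x·y' - 3y
  d/dx[10y^3] = 30y^2·y'

Separating the contributions that come from x directly and those that come through y:
  without y':      3x^2 - 3y
  multiplying y':  -3x + 30y^2

so (3x^2 - 3y) + (-3x + 30y^2)·y' = 0, and therefore
  dy/dx = -(3x^2 - 3y)/(-3x + 30y^2) = (x^2 - y)/(x - 10y^2)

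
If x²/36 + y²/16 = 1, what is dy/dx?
Differentiate the relation implicitly: treat y = y(x) and apply the chain rule, so every y-derivative picks up a y' = dy/dx factor.

With everything moved to the left-hand side, differentiate term by term:
  d/dx[x^2/36] = x/18
  d/dx[y^2/16] = y·y'/8
  d/dx[-1] = 0

Separating the contributions that come from x directly and those that come through y:
  without y':      x/18
  multiplying y':  y/8

so (x/18) + (y/8)·y' = 0, and therefore
  dy/dx = -(x/18)/(y/8) = -4x/(9y)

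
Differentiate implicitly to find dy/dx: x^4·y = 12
Differentiate both sides with respect to x, treating y as y(x). By the chain rule, any term containing y contributes a factor of y' = dy/dx when we differentiate it.

Move every term to one side and write the relation as F(x, y) = 0. Term by term,
  d/dx[x^4y] = x^4·y' + 4x^3y
  d/dx[-12] = 0

The pieces without y' make up ∂F/∂x and the coefficient of y' is ∂F/∂y:
  ∂F/∂x = 4x^3y,
  ∂F/∂y = x^4.

Since d/dx[F] = ∂F/∂x + (∂F/∂y)·y' = 0, solve for y':
  (∂F/∂y)·y' = -∂F/∂x
  dy/dx = -(∂F/∂x)/(∂F/∂y) = -(4x^3y)/(x^4) = -4y/x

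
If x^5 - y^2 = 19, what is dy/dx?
Differentiate the relation implicitly: treat y = y(x) and apply the chain rule, so every y-derivative picks up a y' = dy/dx factor.

With everything moved to the left-hand side, differentiate term by term:
  d/dx[x^5] = 5x^4
  d/dx[-y^2] = -2y·y'
  d/dx[-19] = 0

Separating the contributions that come from x directly and those that come through y:
  without y':      5x^4
  multiplying y':  -2y

so (5x^4) + (-2y)·y' = 0, and therefore
  dy/dx = -(5x^4)/(-2y) = 5x^4/(2y)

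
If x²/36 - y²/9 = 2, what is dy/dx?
Apply d/dx to both sides, remembering that y depends on x. Each occurrence of y therefore brings in a y' = dy/dx via the chain rule.

With F(x, y) equal to the left-hand side minus the right, differentiate F term by term:
  d/dx[x^2/36] = x/18
  d/dx[-y^2/9] = -2y·y'/9
  d/dx[-2] = 0
Adding these up, d/dx[F] = 0 becomes
  (x/18) + (-2y/9)·y' = 0,
so isolating y',
  dy/dx = -(x/18)/(-2y/9) = x/(4y)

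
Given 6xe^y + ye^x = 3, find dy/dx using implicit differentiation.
Differentiate both sides with respect to x, treating y as y(x). By the chain rule, any term containing y contributes a factor of y' = dy/dx when we differentiate it.

Move every term to one side and write the relation as F(x, y) = 0. Term by term,
  d/dx[6x·e^(y)] = 6x·y'·e^(y) + 6e^(y)
  d/dx[y·e^(x)] = y·e^(x) + y'·e^(x)
  d/dx[-3] = 0

The pieces without y' make up ∂F/∂x and the coefficient of y' is ∂F/∂y:
  ∂F/∂x = y·e^(x) + 6e^(y),
  ∂F/∂y = 6x·e^(y) + e^(x).

Since d/dx[F] = ∂F/∂x + (∂F/∂y)·y' = 0, solve for y':
  (∂F/∂y)·y' = -∂F/∂x
  dy/dx = -(∂F/∂x)/(∂F/∂y) = -(y·e^(x) + 6e^(y))/(6x·e^(y) + e^(x)) = (-y·e^(x) - 6e^(y))/(6x·e^(y) + e^(x))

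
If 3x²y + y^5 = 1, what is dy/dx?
Differentiate the relation implicitly: treat y = y(x) and apply the chain rule, so every y-derivative picks up a y' = dy/dx factor.

With everything moved to the left-hand side, differentiate term by term:
  d/dx[3x^2y] = 3x^2·y' + 6xy
  d/dx[y^5] = 5y^4·y'
  d/dx[-1] = 0

Separating the contributions that come from x directly and those that come through y:
  without y':      6xy
  multiplying y':  3x^2 + 5y^4

so (6xy) + (3x^2 + 5y^4)·y' = 0, and therefore
  dy/dx = -(6xy)/(3x^2 + 5y^4) = -6xy/(3x^2 + 5y^4)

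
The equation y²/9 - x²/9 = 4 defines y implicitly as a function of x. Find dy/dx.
Take d/dx of both sides. Since y is implicitly a function of x, the chain rule attaches a y' = dy/dx factor whenever we differentiate through y.

Set F(x, y) = (left side) − (right side), so the curve is F = 0. Differentiating each term of F:
  d/dx[-x^2/9] = -2x/9
  d/dx[y^2/9] = 2y·y'/9
  d/dx[-4] = 0

Collecting, the y'-free part is the partial derivative in x and the y' coefficient is the partial derivative in y:
  ∂F/∂x = -2x/9
  ∂F/∂y = 2y/9

so d/dx[F(x, y(x))] = ∂F/∂x + (∂F/∂y)·y' = 0. Rearranging,
  dy/dx = -(∂F/∂x)/(∂F/∂y) = -(-2x/9)/(2y/9) = x/y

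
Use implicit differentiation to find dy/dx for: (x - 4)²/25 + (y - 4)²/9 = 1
Differentiate the relation implicitly: treat y = y(x) and apply the chain rule, so every y-derivative picks up a y' = dy/dx factor.

With everything moved to the left-hand side, differentiate term by term:
  d/dx[(x - 4)^2/25] = 2x/25 - 8/25
  d/dx[(y - 4)^2/9] = 2·y'(y - 4)/9
  d/dx[-1] = 0

Separating the contributions that come from x directly and those that come through y:
  without y':      2x/25 - 8/25
  multiplying y':  2y/9 - 8/9

so (2x/25 - 8/25) + (2y/9 - 8/9)·y' = 0, and therefore
  dy/dx = -(2x/25 - 8/25)/(2y/9 - 8/9)
        = -(2(x - 4)/25)/(2(y - 4)/9) = 9(4 - x)/(25(y - 4))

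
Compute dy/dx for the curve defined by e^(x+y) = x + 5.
Differentiate the relation implicitly: treat y = y(x) and apply the chain rule, so every y-derivative picks up a y' = dy/dx factor.

With everything moved to the left-hand side, differentiate term by term:
  d/dx[-x] = -1
  d/dx[e^(x + y)] = (y' + 1)·e^(x + y)
  d/dx[-5] = 0

Separating the contributions that come from x directly and those that come through y:
  without y':      e^(x + y) - 1
  multiplying y':  e^(x + y)

so (e^(x + y) - 1) + (e^(x + y))·y' = 0, and therefore
  dy/dx = -(e^(x + y) - 1)/(e^(x + y)) = e^(-x - y) - 1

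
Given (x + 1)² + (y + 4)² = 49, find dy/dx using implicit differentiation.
Differentiate the relation implicitly: treat y = y(x) and apply the chain rule, so every y-derivative picks up a y' = dy/dx factor.

With everything moved to the left-hand side, differentiate term by term:
  d/dx[(x + 1)^2] = 2x + 2
  d/dx[(y + 4)^2] = 2·y'(y + 4)
  d/dx[-49] = 0

Separating the contributions that come from x directly and those that come through y:
  without y':      2x + 2
  multiplying y':  2y + 8

so (2x + 2) + (2y + 8)·y' = 0, and therefore
  dy/dx = -(2x + 2)/(2y + 8) = (-x - 1)/(y + 4)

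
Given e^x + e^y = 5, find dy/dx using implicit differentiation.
Take d/dx of both sides. Since y is implicitly a function of x, the chain rule attaches a y' = dy/dx factor whenever we differentiate through y.

Set F(x, y) = (left side) − (right side), so the curve is F = 0. Differentiating each term of F:
  d/dx[e^(x)] = e^(x)
  d/dx[e^(y)] = y'·e^(y)
  d/dx[-5] = 0

Collecting, the y'-free part is the partial derivative in x and the y' coefficient is the partial derivative in y:
  ∂F/∂x = e^(x)
  ∂F/∂y = e^(y)

so d/dx[F(x, y(x))] = ∂F/∂x + (∂F/∂y)·y' = 0. Rearranging,
  dy/dx = -(∂F/∂x)/(∂F/∂y) = -(e^(x))/(e^(y)) = -e^(x - y)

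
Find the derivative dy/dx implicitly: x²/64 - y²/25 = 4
Take d/dx of both sides. Since y is implicitly a function of x, the chain rule attaches a y' = dy/dx factor whenever we differentiate through y.

Set F(x, y) = (left side) − (right side), so the curve is F = 0. Differentiating each term of F:
  d/dx[x^2/64] = x/32
  d/dx[-y^2/25] = -2y·y'/25
  d/dx[-4] = 0

Collecting, the y'-free part is the partial derivative in x and the y' coefficient is the partial derivative in y:
  ∂F/∂x = x/32
  ∂F/∂y = -2y/25

so d/dx[F(x, y(x))] = ∂F/∂x + (∂F/∂y)·y' = 0. Rearranging,
  dy/dx = -(∂F/∂x)/(∂F/∂y) = -(x/32)/(-2y/25) = 25x/(64y)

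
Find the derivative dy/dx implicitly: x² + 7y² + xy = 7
Apply d/dx to both sides, remembering that y depends on x. Each occurrence of y therefore brings in a y' = dy/dx via the chain rule.

With F(x, y) equal to the left-hand side minus the right, differentiate F term by term:
  d/dx[x^2] = 2x
  d/dx[xy] = x·y' + y
  d/dx[7y^2] = 14y·y'
  d/dx[-7] = 0
Adding these up, d/dx[F] = 0 becomes
  (2x + y) + (x + 14y)·y' = 0,
so isolating y',
  dy/dx = -(2x + y)/(x + 14y) = (-2x - y)/(x + 14y)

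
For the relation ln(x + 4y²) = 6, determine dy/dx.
Apply d/dx to both sides, remembering that y depends on x. Each occurrence of y therefore brings in a y' = dy/dx via the chain rule.

With F(x, y) equal to the left-hand side minus the right, differentiate F term by term:
  d/dx[ln(x + 4y^2)] = (8y·y' + 1)/(x + 4y^2)
  d/dx[-6] = 0
Adding these up, d/dx[F] = 0 becomes
  (1/(x + 4y^2)) + (8y/(x + 4y^2))·y' = 0,
so isolating y',
  dy/dx = -(1/(x + 4y^2))/(8y/(x + 4y^2)) = -1/(8y)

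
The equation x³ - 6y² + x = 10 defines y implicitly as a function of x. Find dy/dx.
Differentiate the relation implicitly: treat y = y(x) and apply the chain rule, so every y-derivative picks up a y' = dy/dx factor.

With everything moved to the left-hand side, differentiate term by term:
  d/dx[x^3] = 3x^2
  d/dx[x] = 1
  d/dx[-6y^2] = -12y·y'
  d/dx[-10] = 0

Separating the contributions that come from x directly and those that come through y:
  without y':      3x^2 + 1
  multiplying y':  -12y

so (3x^2 + 1) + (-12y)·y' = 0, and therefore
  dy/dx = -(3x^2 + 1)/(-12y) = (3x^2 + 1)/(12y)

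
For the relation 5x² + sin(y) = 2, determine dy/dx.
Apply d/dx to both sides, remembering that y depends on x. Each occurrence of y therefore brings in a y' = dy/dx via the chain rule.

With F(x, y) equal to the left-hand side minus the right, differentiate F term by term:
  d/dx[5x^2] = 10x
  d/dx[sin(y)] = y'·cos(y)
  d/dx[-2] = 0
Adding these up, d/dx[F] = 0 becomes
  (10x) + (cos(y))·y' = 0,
so isolating y',
  dy/dx = -(10x)/(cos(y)) = -10x/cos(y)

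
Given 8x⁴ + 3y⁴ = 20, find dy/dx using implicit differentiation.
Differentiate both sides with respect to x, treating y as y(x). By the chain rule, any term containing y contributes a factor of y' = dy/dx when we differentiate it.

Move every term to one side and write the relation as F(x, y) = 0. Term by term,
  d/dx[8x^4] = 32x^3
  d/dx[3y^4] = 12y^3·y'
  d/dx[-20] = 0

The pieces without y' make up ∂F/∂x and the coefficient of y' is ∂F/∂y:
  ∂F/∂x = 32x^3,
  ∂F/∂y = 12y^3.

Since d/dx[F] = ∂F/∂x + (∂F/∂y)·y' = 0, solve for y':
  (∂F/∂y)·y' = -∂F/∂x
  dy/dx = -(∂F/∂x)/(∂F/∂y) = -(32x^3)/(12y^3) = -8x^3/(3y^3)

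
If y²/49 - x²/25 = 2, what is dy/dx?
Apply d/dx to both sides, remembering that y depends on x. Each occurrence of y therefore brings in a y' = dy/dx via the chain rule.

With F(x, y) equal to the left-hand side minus the right, differentiate F term by term:
  d/dx[-x^2/25] = -2x/25
  d/dx[y^2/49] = 2y·y'/49
  d/dx[-2] = 0
Adding these up, d/dx[F] = 0 becomes
  (-2x/25) + (2y/49)·y' = 0,
so isolating y',
  dy/dx = -(-2x/25)/(2y/49) = 49x/(25y)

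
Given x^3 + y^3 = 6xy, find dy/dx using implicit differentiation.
Differentiate both sides with respect to x, treating y as y(x). By the chain rule, any term containing y contributes a factor of y' = dy/dx when we differentiate it.

Move every term to one side and write the relation as F(x, y) = 0. Term by term,
  d/dx[x^3] = 3x^2
  d/dx[-6xy] = -6x·y' - 6y
  d/dx[y^3] = 3y^2·y'

The pieces without y' make up ∂F/∂x and the coefficient of y' is ∂F/∂y:
  ∂F/∂x = 3x^2 - 6y,
  ∂F/∂y = -6x + 3y^2.

Since d/dx[F] = ∂F/∂x + (∂F/∂y)·y' = 0, solve for y':
  (∂F/∂y)·y' = -∂F/∂x
  dy/dx = -(∂F/∂x)/(∂F/∂y) = -(3x^2 - 6y)/(-6x + 3y^2) = (x^2 - 2y)/(2x - y^2)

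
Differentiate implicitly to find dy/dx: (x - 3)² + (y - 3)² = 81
Differentiate both sides with respect to x, treating y as y(x). By the chain rule, any term containing y contributes a factor of y' = dy/dx when we differentiate it.

Move every term to one side and write the relation as F(x, y) = 0. Term by term,
  d/dx[(x - 3)^2] = 2x - 6
  d/dx[(y - 3)^2] = 2·y'(y - 3)
  d/dx[-81] = 0

The pieces without y' make up ∂F/∂x and the coefficient of y' is ∂F/∂y:
  ∂F/∂x = 2x - 6,
  ∂F/∂y = 2y - 6.

Since d/dx[F] = ∂F/∂x + (∂F/∂y)·y' = 0, solve for y':
  (∂F/∂y)·y' = -∂F/∂x
  dy/dx = -(∂F/∂x)/(∂F/∂y) = -(2x - 6)/(2y - 6) = (3 - x)/(y - 3)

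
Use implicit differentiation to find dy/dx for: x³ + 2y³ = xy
Differentiate the relation implicitly: treat y = y(x) and apply the chain rule, so every y-derivative picks up a y' = dy/dx factor.

With everything moved to the left-hand side, differentiate term by term:
  d/dx[x^3] = 3x^2
  d/dx[-xy] = -x·y' - y
  d/dx[2y^3] = 6y^2·y'

Separating the contributions that come from x directly and those that come through y:
  without y':      3x^2 - y
  multiplying y':  -x + 6y^2

so (3x^2 - y) + (-x + 6y^2)·y' = 0, and therefore
  dy/dx = -(3x^2 - y)/(-x + 6y^2) = (3x^2 - y)/(x - 6y^2)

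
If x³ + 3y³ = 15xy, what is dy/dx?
Apply d/dx to both sides, remembering that y depends on x. Each occurrence of y therefore brings in a y' = dy/dx via the chain rule.

With F(x, y) equal to the left-hand side minus the right, differentiate F term by term:
  d/dx[x^3] = 3x^2
  d/dx[-15xy] = -15x·y' - 15y
  d/dx[3y^3] = 9y^2·y'
Adding these up, d/dx[F] = 0 becomes
  (3x^2 - 15y) + (-15x + 9y^2)·y' = 0,
so isolating y',
  dy/dx = -(3x^2 - 15y)/(-15x + 9y^2) = (x^2 - 5y)/(5x - 3y^2)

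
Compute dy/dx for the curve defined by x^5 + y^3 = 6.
Take d/dx of both sides. Since y is implicitly a function of x, the chain rule attaches a y' = dy/dx factor whenever we differentiate through y.

Set F(x, y) = (left side) − (right side), so the curve is F = 0. Differentiating each term of F:
  d/dx[x^5] = 5x^4
  d/dx[y^3] = 3y^2·y'
  d/dx[-6] = 0

Collecting, the y'-free part is the partial derivative in x and the y' coefficient is the partial derivative in y:
  ∂F/∂x = 5x^4
  ∂F/∂y = 3y^2

so d/dx[F(x, y(x))] = ∂F/∂x + (∂F/∂y)·y' = 0. Rearranging,
  dy/dx = -(∂F/∂x)/(∂F/∂y) = -(5x^4)/(3y^2) = -5x^4/(3y^2)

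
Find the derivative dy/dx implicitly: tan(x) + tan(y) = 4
Apply d/dx to both sides, remembering that y depends on x. Each occurrence of y therefore brings in a y' = dy/dx via the chain rule.

With F(x, y) equal to the left-hand side minus the right, differentiate F term by term:
  d/dx[tan(x)] = tan(x)^2 + 1
  d/dx[tan(y)] = y'(tan(y)^2 + 1)
  d/dx[-4] = 0
Adding these up, d/dx[F] = 0 becomes
  (tan(x)^2 + 1) + (tan(y)^2 + 1)·y' = 0,
so isolating y',
  dy/dx = -(tan(x)^2 + 1)/(tan(y)^2 + 1) = -cos(y)^2/cos(x)^2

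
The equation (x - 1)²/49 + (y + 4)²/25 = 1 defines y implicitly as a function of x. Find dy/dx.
Differentiate the relation implicitly: treat y = y(x) and apply the chain rule, so every y-derivative picks up a y' = dy/dx factor.

With everything moved to the left-hand side, differentiate term by term:
  d/dx[(x - 1)^2/49] = 2x/49 - 2/49
  d/dx[(y + 4)^2/25] = 2·y'(y + 4)/25
  d/dx[-1] = 0

Separating the contributions that come from x directly and those that come through y:
  without y':      2x/49 - 2/49
  multiplying y':  2y/25 + 8/25

so (2x/49 - 2/49) + (2y/25 + 8/25)·y' = 0, and therefore
  dy/dx = -(2x/49 - 2/49)/(2y/25 + 8/25)
        = -(2(x - 1)/49)/(2(y + 4)/25) = 25(1 - x)/(49(y + 4))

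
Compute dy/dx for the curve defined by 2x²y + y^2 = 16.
Differentiate the relation implicitly: treat y = y(x) and apply the chain rule, so every y-derivative picks up a y' = dy/dx factor.

With everything moved to the left-hand side, differentiate term by term:
  d/dx[2x^2y] = 2x^2·y' + 4xy
  d/dx[y^2] = 2y·y'
  d/dx[-16] = 0

Separating the contributions that come from x directly and those that come through y:
  without y':      4xy
  multiplying y':  2x^2 + 2y

so (4xy) + (2x^2 + 2y)·y' = 0, and therefore
  dy/dx = -(4xy)/(2x^2 + 2y) = -2xy/(x^2 + y)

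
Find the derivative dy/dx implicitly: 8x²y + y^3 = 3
Apply d/dx to both sides, remembering that y depends on x. Each occurrence of y therefore brings in a y' = dy/dx via the chain rule.

With F(x, y) equal to the left-hand side minus the right, differentiate F term by term:
  d/dx[8x^2y] = 8x^2·y' + 16xy
  d/dx[y^3] = 3y^2·y'
  d/dx[-3] = 0
Adding these up, d/dx[F] = 0 becomes
  (16xy) + (8x^2 + 3y^2)·y' = 0,
so isolating y',
  dy/dx = -(16xy)/(8x^2 + 3y^2) = -16xy/(8x^2 + 3y^2)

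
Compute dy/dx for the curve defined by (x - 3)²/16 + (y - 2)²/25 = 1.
Differentiate both sides with respect to x, treating y as y(x). By the chain rule, any term containing y contributes a factor of y' = dy/dx when we differentiate it.

Move every term to one side and write the relation as F(x, y) = 0. Term by term,
  d/dx[(x - 3)^2/16] = x/8 - 3/8
  d/dx[(y - 2)^2/25] = 2·y'(y - 2)/25
  d/dx[-1] = 0

The pieces without y' make up ∂F/∂x and the coefficient of y' is ∂F/∂y:
  ∂F/∂x = x/8 - 3/8,
  ∂F/∂y = 2y/25 - 4/25.

Since d/dx[F] = ∂F/∂x + (∂F/∂y)·y' = 0, solve for y':
  (∂F/∂y)·y' = -∂F/∂x
  dy/dx = -(∂F/∂x)/(∂F/∂y) = -(x/8 - 3/8)/(2y/25 - 4/25)
        = -((x - 3)/8)/(2(y - 2)/25) = 25(3 - x)/(16(y - 2))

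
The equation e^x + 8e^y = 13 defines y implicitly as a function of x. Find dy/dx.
Apply d/dx to both sides, remembering that y depends on x. Each occurrence of y therefore brings in a y' = dy/dx via the chain rule.

With F(x, y) equal to the left-hand side minus the right, differentiate F term by term:
  d/dx[e^(x)] = e^(x)
  d/dx[8e^(y)] = 8·y'·e^(y)
  d/dx[-13] = 0
Adding these up, d/dx[F] = 0 becomes
  (e^(x)) + (8e^(y))·y' = 0,
so isolating y',
  dy/dx = -(e^(x))/(8e^(y)) = -e^(x - y)/8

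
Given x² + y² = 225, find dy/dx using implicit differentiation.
Differentiate the relation implicitly: treat y = y(x) and apply the chain rule, so every y-derivative picks up a y' = dy/dx factor.

With everything moved to the left-hand side, differentiate term by term:
  d/dx[x^2] = 2x
  d/dx[y^2] = 2y·y'
  d/dx[-225] = 0

Separating the contributions that come from x directly and those that come through y:
  without y':      2x
  multiplying y':  2y

so (2x) + (2y)·y' = 0, and therefore
  dy/dx = -(2x)/(2y) = -x/y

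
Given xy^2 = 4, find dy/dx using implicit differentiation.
Differentiate the relation implicitly: treat y = y(x) and apply the chain rule, so every y-derivative picks up a y' = dy/dx factor.

With everything moved to the left-hand side, differentiate term by term:
  d/dx[xy^2] = 2xy·y' + y^2
  d/dx[-4] = 0

Separating the contributions that come from x directly and those that come through y:
  without y':      y^2
  multiplying y':  2xy

so (y^2) + (2xy)·y' = 0, and therefore
  dy/dx = -(y^2)/(2xy) = -y/(2x)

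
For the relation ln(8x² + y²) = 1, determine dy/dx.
Take d/dx of both sides. Since y is implicitly a function of x, the chain rule attaches a y' = dy/dx factor whenever we differentiate through y.

Set F(x, y) = (left side) − (right side), so the curve is F = 0. Differentiating each term of F:
  d/dx[ln(8x^2 + y^2)] = (16x + 2y·y')/(8x^2 + y^2)
  d/dx[-1] = 0

Collecting, the y'-free part is the partial derivative in x and the y' coefficient is the partial derivative in y:
  ∂F/∂x = 16x/(8x^2 + y^2)
  ∂F/∂y = 2y/(8x^2 + y^2)

so d/dx[F(x, y(x))] = ∂F/∂x + (∂F/∂y)·y' = 0. Rearranging,
  dy/dx = -(∂F/∂x)/(∂F/∂y) = -(16x/(8x^2 + y^2))/(2y/(8x^2 + y^2)) = -8x/y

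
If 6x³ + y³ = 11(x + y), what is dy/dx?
Take d/dx of both sides. Since y is implicitly a function of x, the chain rule attaches a y' = dy/dx factor whenever we differentiate through y.

Set F(x, y) = (left side) − (right side), so the curve is F = 0. Differentiating each term of F:
  d/dx[6x^3] = 18x^2
  d/dx[-11x] = -11
  d/dx[y^3] = 3y^2·y'
  d/dx[-11y] = -11·y'

Collecting, the y'-free part is the partial derivative in x and the y' coefficient is the partial derivative in y:
  ∂F/∂x = 18x^2 - 11
  ∂F/∂y = 3y^2 - 11

so d/dx[F(x, y(x))] = ∂F/∂x + (∂F/∂y)·y' = 0. Rearranging,
  dy/dx = -(∂F/∂x)/(∂F/∂y) = -(18x^2 - 11)/(3y^2 - 11) = (11 - 18x^2)/(3y^2 - 11)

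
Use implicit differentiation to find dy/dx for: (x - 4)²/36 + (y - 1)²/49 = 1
Differentiate both sides with respect to x, treating y as y(x). By the chain rule, any term containing y contributes a factor of y' = dy/dx when we differentiate it.

Move every term to one side and write the relation as F(x, y) = 0. Term by term,
  d/dx[(x - 4)^2/36] = x/18 - 2/9
  d/dx[(y - 1)^2/49] = 2·y'(y - 1)/49
  d/dx[-1] = 0

The pieces without y' make up ∂F/∂x and the coefficient of y' is ∂F/∂y:
  ∂F/∂x = x/18 - 2/9,
  ∂F/∂y = 2y/49 - 2/49.

Since d/dx[F] = ∂F/∂x + (∂F/∂y)·y' = 0, solve for y':
  (∂F/∂y)·y' = -∂F/∂x
  dy/dx = -(∂F/∂x)/(∂F/∂y) = -(x/18 - 2/9)/(2y/49 - 2/49)
        = -((x - 4)/18)/(2(y - 1)/49) = 49(4 - x)/(36(y - 1))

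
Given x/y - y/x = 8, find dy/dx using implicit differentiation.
Differentiate both sides with respect to x, treating y as y(x). By the chain rule, any term containing y contributes a factor of y' = dy/dx when we differentiate it.

Move every term to one side and write the relation as F(x, y) = 0. Term by term,
  d/dx[x/y] = -x·y'/y^2 + 1/y
  d/dx[-y/x] = -y'/x + y/x^2
  d/dx[-8] = 0

The pieces without y' make up ∂F/∂x and the coefficient of y' is ∂F/∂y:
  ∂F/∂x = 1/y + y/x^2,
  ∂F/∂y = -x/y^2 - 1/x.

Since d/dx[F] = ∂F/∂x + (∂F/∂y)·y' = 0, solve for y':
  (∂F/∂y)·y' = -∂F/∂x
  dy/dx = -(∂F/∂x)/(∂F/∂y) = -(1/y + y/x^2)/(-x/y^2 - 1/x)
        = -((x^2 + y^2)/(x^2y))/(-(x^2 + y^2)/(xy^2)) = y/x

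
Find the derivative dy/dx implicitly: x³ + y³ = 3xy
Differentiate the relation implicitly: treat y = y(x) and apply the chain rule, so every y-derivative picks up a y' = dy/dx factor.

With everything moved to the left-hand side, differentiate term by term:
  d/dx[x^3] = 3x^2
  d/dx[-3xy] = -3x·y' - 3y
  d/dx[y^3] = 3y^2·y'

Separating the contributions that come from x directly and those that come through y:
  without y':      3x^2 - 3y
  multiplying y':  -3x + 3y^2

so (3x^2 - 3y) + (-3x + 3y^2)·y' = 0, and therefore
  dy/dx = -(3x^2 - 3y)/(-3x + 3y^2) = (x^2 - y)/(x - y^2)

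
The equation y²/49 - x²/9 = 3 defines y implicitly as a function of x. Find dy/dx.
Differentiate both sides with respect to x, treating y as y(x). By the chain rule, any term containing y contributes a factor of y' = dy/dx when we differentiate it.

Move every term to one side and write the relation as F(x, y) = 0. Term by term,
  d/dx[-x^2/9] = -2x/9
  d/dx[y^2/49] = 2y·y'/49
  d/dx[-3] = 0

The pieces without y' make up ∂F/∂x and the coefficient of y' is ∂F/∂y:
  ∂F/∂x = -2x/9,
  ∂F/∂y = 2y/49.

Since d/dx[F] = ∂F/∂x + (∂F/∂y)·y' = 0, solve for y':
  (∂F/∂y)·y' = -∂F/∂x
  dy/dx = -(∂F/∂x)/(∂F/∂y) = -(-2x/9)/(2y/49) = 49x/(9y)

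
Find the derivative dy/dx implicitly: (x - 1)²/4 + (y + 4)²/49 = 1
Differentiate the relation implicitly: treat y = y(x) and apply the chain rule, so every y-derivative picks up a y' = dy/dx factor.

With everything moved to the left-hand side, differentiate term by term:
  d/dx[(x - 1)^2/4] = x/2 - 1/2
  d/dx[(y + 4)^2/49] = 2·y'(y + 4)/49
  d/dx[-1] = 0

Separating the contributions that come from x directly and those that come through y:
  without y':      x/2 - 1/2
  multiplying y':  2y/49 + 8/49

so (x/2 - 1/2) + (2y/49 + 8/49)·y' = 0, and therefore
  dy/dx = -(x/2 - 1/2)/(2y/49 + 8/49)
        = -((x - 1)/2)/(2(y + 4)/49) = 49(1 - x)/(4(y + 4))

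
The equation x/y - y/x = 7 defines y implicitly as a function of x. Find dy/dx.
Take d/dx of both sides. Since y is implicitly a function of x, the chain rule attaches a y' = dy/dx factor whenever we differentiate through y.

Set F(x, y) = (left side) − (right side), so the curve is F = 0. Differentiating each term of F:
  d/dx[x/y] = -x·y'/y^2 + 1/y
  d/dx[-y/x] = -y'/x + y/x^2
  d/dx[-7] = 0

Collecting, the y'-free part is the partial derivative in x and the y' coefficient is the partial derivative in y:
  ∂F/∂x = 1/y + y/x^2
  ∂F/∂y = -x/y^2 - 1/x

so d/dx[F(x, y(x))] = ∂F/∂x + (∂F/∂y)·y' = 0. Rearranging,
  dy/dx = -(∂F/∂x)/(∂F/∂y) = -(1/y + y/x^2)/(-x/y^2 - 1/x)
        = -((x^2 + y^2)/(x^2y))/(-(x^2 + y^2)/(xy^2)) = y/x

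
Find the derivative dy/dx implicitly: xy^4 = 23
Differentiate both sides with respect to x, treating y as y(x). By the chain rule, any term containing y contributes a factor of y' = dy/dx when we differentiate it.

Move every term to one side and write the relation as F(x, y) = 0. Term by term,
  d/dx[xy^4] = 4xy^3·y' + y^4
  d/dx[-23] = 0

The pieces without y' make up ∂F/∂x and the coefficient of y' is ∂F/∂y:
  ∂F/∂x = y^4,
  ∂F/∂y = 4xy^3.

Since d/dx[F] = ∂F/∂x + (∂F/∂y)·y' = 0, solve for y':
  (∂F/∂y)·y' = -∂F/∂x
  dy/dx = -(∂F/∂x)/(∂F/∂y) = -(y^4)/(4xy^3) = -y/(4x)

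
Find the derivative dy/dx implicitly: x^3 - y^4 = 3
Apply d/dx to both sides, remembering that y depends on x. Each occurrence of y therefore brings in a y' = dy/dx via the chain rule.

With F(x, y) equal to the left-hand side minus the right, differentiate F term by term:
  d/dx[x^3] = 3x^2
  d/dx[-y^4] = -4y^3·y'
  d/dx[-3] = 0
Adding these up, d/dx[F] = 0 becomes
  (3x^2) + (-4y^3)·y' = 0,
so isolating y',
  dy/dx = -(3x^2)/(-4y^3) = 3x^2/(4y^3)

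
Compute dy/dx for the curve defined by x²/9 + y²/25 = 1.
Differentiate the relation implicitly: treat y = y(x) and apply the chain rule, so every y-derivative picks up a y' = dy/dx factor.

With everything moved to the left-hand side, differentiate term by term:
  d/dx[x^2/9] = 2x/9
  d/dx[y^2/25] = 2y·y'/25
  d/dx[-1] = 0

Separating the contributions that come from x directly and those that come through y:
  without y':      2x/9
  multiplying y':  2y/25

so (2x/9) + (2y/25)·y' = 0, and therefore
  dy/dx = -(2x/9)/(2y/25) = -25x/(9y)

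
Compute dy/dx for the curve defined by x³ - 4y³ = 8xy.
Take d/dx of both sides. Since y is implicitly a function of x, the chain rule attaches a y' = dy/dx factor whenever we differentiate through y.

Set F(x, y) = (left side) − (right side), so the curve is F = 0. Differentiating each term of F:
  d/dx[x^3] = 3x^2
  d/dx[-8xy] = -8x·y' - 8y
  d/dx[-4y^3] = -12y^2·y'

Collecting, the y'-free part is the partial derivative in x and the y' coefficient is the partial derivative in y:
  ∂F/∂x = 3x^2 - 8y
  ∂F/∂y = -8x - 12y^2

so d/dx[F(x, y(x))] = ∂F/∂x + (∂F/∂y)·y' = 0. Rearranging,
  dy/dx = -(∂F/∂x)/(∂F/∂y) = -(3x^2 - 8y)/(-8x - 12y^2) = (3x^2 - 8y)/(4(2x + 3y^2))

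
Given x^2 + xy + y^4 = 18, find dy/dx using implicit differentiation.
Apply d/dx to both sides, remembering that y depends on x. Each occurrence of y therefore brings in a y' = dy/dx via the chain rule.

With F(x, y) equal to the left-hand side minus the right, differentiate F term by term:
  d/dx[x^2] = 2x
  d/dx[xy] = x·y' + y
  d/dx[y^4] = 4y^3·y'
  d/dx[-18] = 0
Adding these up, d/dx[F] = 0 becomes
  (2x + y) + (x + 4y^3)·y' = 0,
so isolating y',
  dy/dx = -(2x + y)/(x + 4y^3) = (-2x - y)/(x + 4y^3)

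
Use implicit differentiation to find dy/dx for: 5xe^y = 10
Apply d/dx to both sides, remembering that y depends on x. Each occurrence of y therefore brings in a y' = dy/dx via the chain rule.

With F(x, y) equal to the left-hand side minus the right, differentiate F term by term:
  d/dx[5x·e^(y)] = 5x·y'·e^(y) + 5e^(y)
  d/dx[-10] = 0
Adding these up, d/dx[F] = 0 becomes
  (5e^(y)) + (5x·e^(y))·y' = 0,
so isolating y',
  dy/dx = -(5e^(y))/(5x·e^(y)) = -1/x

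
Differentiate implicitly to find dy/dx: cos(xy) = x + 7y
Take d/dx of both sides. Since y is implicitly a function of x, the chain rule attaches a y' = dy/dx factor whenever we differentiate through y.

Set F(x, y) = (left side) − (right side), so the curve is F = 0. Differentiating each term of F:
  d/dx[-x] = -1
  d/dx[-7y] = -7·y'
  d/dx[cos(xy)] = -(x·y' + y)·sin(xy)

Collecting, the y'-free part is the partial derivative in x and the y' coefficient is the partial derivative in y:
  ∂F/∂x = -y·sin(xy) - 1
  ∂F/∂y = -x·sin(xy) - 7

so d/dx[F(x, y(x))] = ∂F/∂x + (∂F/∂y)·y' = 0. Rearranging,
  dy/dx = -(∂F/∂x)/(∂F/∂y) = -(-y·sin(xy) - 1)/(-x·sin(xy) - 7) = -(y·sin(xy) + 1)/(x·sin(xy) + 7)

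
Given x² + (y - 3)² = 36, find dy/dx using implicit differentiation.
Differentiate the relation implicitly: treat y = y(x) and apply the chain rule, so every y-derivative picks up a y' = dy/dx factor.

With everything moved to the left-hand side, differentiate term by term:
  d/dx[x^2] = 2x
  d/dx[(y - 3)^2] = 2·y'(y - 3)
  d/dx[-36] = 0

Separating the contributions that come from x directly and those that come through y:
  without y':      2x
  multiplying y':  2y - 6

so (2x) + (2y - 6)·y' = 0, and therefore
  dy/dx = -(2x)/(2y - 6) = -x/(y - 3)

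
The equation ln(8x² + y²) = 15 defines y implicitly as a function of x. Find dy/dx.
Differentiate both sides with respect to x, treating y as y(x). By the chain rule, any term containing y contributes a factor of y' = dy/dx when we differentiate it.

Move every term to one side and write the relation as F(x, y) = 0. Term by term,
  d/dx[ln(8x^2 + y^2)] = (16x + 2y·y')/(8x^2 + y^2)
  d/dx[-15] = 0

The pieces without y' make up ∂F/∂x and the coefficient of y' is ∂F/∂y:
  ∂F/∂x = 16x/(8x^2 + y^2),
  ∂F/∂y = 2y/(8x^2 + y^2).

Since d/dx[F] = ∂F/∂x + (∂F/∂y)·y' = 0, solve for y':
  (∂F/∂y)·y' = -∂F/∂x
  dy/dx = -(∂F/∂x)/(∂F/∂y) = -(16x/(8x^2 + y^2))/(2y/(8x^2 + y^2)) = -8x/y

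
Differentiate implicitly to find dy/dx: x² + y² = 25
Differentiate both sides with respect to x, treating y as y(x). By the chain rule, any term containing y contributes a factor of y' = dy/dx when we differentiate it.

Move every term to one side and write the relation as F(x, y) = 0. Term by term,
  d/dx[x^2] = 2x
  d/dx[y^2] = 2y·y'
  d/dx[-25] = 0

The pieces without y' make up ∂F/∂x and the coefficient of y' is ∂F/∂y:
  ∂F/∂x = 2x,
  ∂F/∂y = 2y.

Since d/dx[F] = ∂F/∂x + (∂F/∂y)·y' = 0, solve for y':
  (∂F/∂y)·y' = -∂F/∂x
  dy/dx = -(∂F/∂x)/(∂F/∂y) = -(2x)/(2y) = -x/y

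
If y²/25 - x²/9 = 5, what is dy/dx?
Differentiate the relation implicitly: treat y = y(x) and apply the chain rule, so every y-derivative picks up a y' = dy/dx factor.

With everything moved to the left-hand side, differentiate term by term:
  d/dx[-x^2/9] = -2x/9
  d/dx[y^2/25] = 2y·y'/25
  d/dx[-5] = 0

Separating the contributions that come from x directly and those that come through y:
  without y':      -2x/9
  multiplying y':  2y/25

so (-2x/9) + (2y/25)·y' = 0, and therefore
  dy/dx = -(-2x/9)/(2y/25) = 25x/(9y)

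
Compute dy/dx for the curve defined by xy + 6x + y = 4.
Apply d/dx to both sides, remembering that y depends on x. Each occurrence of y therefore brings in a y' = dy/dx via the chain rule.

With F(x, y) equal to the left-hand side minus the right, differentiate F term by term:
  d/dx[xy] = x·y' + y
  d/dx[6x] = 6
  d/dx[y] = y'
  d/dx[-4] = 0
Adding these up, d/dx[F] = 0 becomes
  (y + 6) + (x + 1)·y' = 0,
so isolating y',
  dy/dx = -(y + 6)/(x + 1) = (-y - 6)/(x + 1)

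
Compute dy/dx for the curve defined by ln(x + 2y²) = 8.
Take d/dx of both sides. Since y is implicitly a function of x, the chain rule attaches a y' = dy/dx factor whenever we differentiate through y.

Set F(x, y) = (left side) − (right side), so the curve is F = 0. Differentiating each term of F:
  d/dx[ln(x + 2y^2)] = (4y·y' + 1)/(x + 2y^2)
  d/dx[-8] = 0

Collecting, the y'-free part is the partial derivative in x and the y' coefficient is the partial derivative in y:
  ∂F/∂x = 1/(x + 2y^2)
  ∂F/∂y = 4y/(x + 2y^2)

so d/dx[F(x, y(x))] = ∂F/∂x + (∂F/∂y)·y' = 0. Rearranging,
  dy/dx = -(∂F/∂x)/(∂F/∂y) = -(1/(x + 2y^2))/(4y/(x + 2y^2)) = -1/(4y)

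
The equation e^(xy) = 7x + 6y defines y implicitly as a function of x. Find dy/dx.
Differentiate both sides with respect to x, treating y as y(x). By the chain rule, any term containing y contributes a factor of y' = dy/dx when we differentiate it.

Move every term to one side and write the relation as F(x, y) = 0. Term by term,
  d/dx[-7x] = -7
  d/dx[-6y] = -6·y'
  d/dx[e^(xy)] = (x·y' + y)·e^(xy)

The pieces without y' make up ∂F/∂x and the coefficient of y' is ∂F/∂y:
  ∂F/∂x = y·e^(xy) - 7,
  ∂F/∂y = x·e^(xy) - 6.

Since d/dx[F] = ∂F/∂x + (∂F/∂y)·y' = 0, solve for y':
  (∂F/∂y)·y' = -∂F/∂x
  dy/dx = -(∂F/∂x)/(∂F/∂y) = -(y·e^(xy) - 7)/(x·e^(xy) - 6) = (-y·e^(xy) + 7)/(x·e^(xy) - 6)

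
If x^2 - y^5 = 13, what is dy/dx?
Apply d/dx to both sides, remembering that y depends on x. Each occurrence of y therefore brings in a y' = dy/dx via the chain rule.

With F(x, y) equal to the left-hand side minus the right, differentiate F term by term:
  d/dx[x^2] = 2x
  d/dx[-y^5] = -5y^4·y'
  d/dx[-13] = 0
Adding these up, d/dx[F] = 0 becomes
  (2x) + (-5y^4)·y' = 0,
so isolating y',
  dy/dx = -(2x)/(-5y^4) = 2x/(5y^4)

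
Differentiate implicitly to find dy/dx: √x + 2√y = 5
Differentiate the relation implicitly: treat y = y(x) and apply the chain rule, so every y-derivative picks up a y' = dy/dx factor.

With everything moved to the left-hand side, differentiate term by term:
  d/dx[√(x)] = 1/(2√(x))
  d/dx[2√(y)] = y'/√(y)
  d/dx[-5] = 0

Separating the contributions that come from x directly and those that come through y:
  without y':      1/(2√(x))
  multiplying y':  1/√(y)

so (1/(2√(x))) + (1/√(y))·y' = 0, and therefore
  dy/dx = -(1/(2√(x)))/(1/√(y)) = -√(y)/(2√(x))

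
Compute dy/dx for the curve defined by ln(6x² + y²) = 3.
Differentiate both sides with respect to x, treating y as y(x). By the chain rule, any term containing y contributes a factor of y' = dy/dx when we differentiate it.

Move every term to one side and write the relation as F(x, y) = 0. Term by term,
  d/dx[ln(6x^2 + y^2)] = (12x + 2y·y')/(6x^2 + y^2)
  d/dx[-3] = 0

The pieces without y' make up ∂F/∂x and the coefficient of y' is ∂F/∂y:
  ∂F/∂x = 12x/(6x^2 + y^2),
  ∂F/∂y = 2y/(6x^2 + y^2).

Since d/dx[F] = ∂F/∂x + (∂F/∂y)·y' = 0, solve for y':
  (∂F/∂y)·y' = -∂F/∂x
  dy/dx = -(∂F/∂x)/(∂F/∂y) = -(12x/(6x^2 + y^2))/(2y/(6x^2 + y^2)) = -6x/y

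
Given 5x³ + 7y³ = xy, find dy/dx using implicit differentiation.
Take d/dx of both sides. Since y is implicitly a function of x, the chain rule attaches a y' = dy/dx factor whenever we differentiate through y.

Set F(x, y) = (left side) − (right side), so the curve is F = 0. Differentiating each term of F:
  d/dx[5x^3] = 15x^2
  d/dx[-xy] = -x·y' - y
  d/dx[7y^3] = 21y^2·y'

Collecting, the y'-free part is the partial derivative in x and the y' coefficient is the partial derivative in y:
  ∂F/∂x = 15x^2 - y
  ∂F/∂y = -x + 21y^2

so d/dx[F(x, y(x))] = ∂F/∂x + (∂F/∂y)·y' = 0. Rearranging,
  dy/dx = -(∂F/∂x)/(∂F/∂y) = -(15x^2 - y)/(-x + 21y^2) = (15x^2 - y)/(x - 21y^2)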